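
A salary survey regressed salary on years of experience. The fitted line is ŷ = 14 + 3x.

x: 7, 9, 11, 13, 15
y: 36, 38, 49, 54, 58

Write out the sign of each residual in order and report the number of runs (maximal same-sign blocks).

4 runs

x=7: ŷ = 14 + 3·7 = 35; r = 36 − 35 = 1
x=9: ŷ = 14 + 3·9 = 41; r = 38 − 41 = -3
x=11: ŷ = 14 + 3·11 = 47; r = 49 − 47 = 2
x=13: ŷ = 14 + 3·13 = 53; r = 54 − 53 = 1
x=15: ŷ = 14 + 3·15 = 59; r = 58 − 59 = -1
Signs: + − + + −
Runs: +×1, −×1, +×2, −×1 → 4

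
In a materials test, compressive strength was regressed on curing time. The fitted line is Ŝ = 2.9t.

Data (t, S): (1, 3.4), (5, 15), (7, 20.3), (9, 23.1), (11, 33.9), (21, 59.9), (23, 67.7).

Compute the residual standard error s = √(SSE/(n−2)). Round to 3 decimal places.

t=1: Ŝ = 2.9·1 = 2.9; r = 3.4 − 2.9 = 0.5
t=5: Ŝ = 2.9·5 = 14.5; r = 15 − 14.5 = 0.5
t=7: Ŝ = 2.9·7 = 20.3; r = 20.3 − 20.3 = 0
t=9: Ŝ = 2.9·9 = 26.1; r = 23.1 − 26.1 = -3
t=11: Ŝ = 2.9·11 = 31.9; r = 33.9 − 31.9 = 2
t=21: Ŝ = 2.9·21 = 60.9; r = 59.9 − 60.9 = -1
t=23: Ŝ = 2.9·23 = 66.7; r = 67.7 − 66.7 = 1
SSE = 0.25 + 0.25 + 0 + 9 + 4 + 1 + 1 = 15.5
s = √(15.5/5) = √3.1 ≈ 1.761

s = 1.761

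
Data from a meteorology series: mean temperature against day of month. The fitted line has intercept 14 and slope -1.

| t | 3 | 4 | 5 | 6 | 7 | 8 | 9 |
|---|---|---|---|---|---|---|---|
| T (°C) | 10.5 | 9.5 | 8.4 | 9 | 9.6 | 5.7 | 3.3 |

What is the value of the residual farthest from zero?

t=3: T̂ = 14 − 3 = 11; r = 10.5 − 11 = -0.5
t=4: T̂ = 14 − 4 = 10; r = 9.5 − 10 = -0.5
t=5: T̂ = 14 − 5 = 9; r = 8.4 − 9 = -0.6
t=6: T̂ = 14 − 6 = 8; r = 9 − 8 = 1
t=7: T̂ = 14 − 7 = 7; r = 9.6 − 7 = 2.6
t=8: T̂ = 14 − 8 = 6; r = 5.7 − 6 = -0.3
t=9: T̂ = 14 − 9 = 5; r = 3.3 − 5 = -1.7
Largest |r| is 2.6 at t = 7, residual 2.6.

r = 2.6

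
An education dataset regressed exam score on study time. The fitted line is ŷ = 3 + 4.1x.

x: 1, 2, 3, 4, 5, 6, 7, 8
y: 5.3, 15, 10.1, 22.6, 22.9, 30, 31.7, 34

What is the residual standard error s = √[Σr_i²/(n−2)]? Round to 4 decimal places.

s = 3.2741

x=1: ŷ = 3 + 4.1·1 = 7.1; r = 5.3 − 7.1 = -1.8
x=2: ŷ = 3 + 4.1·2 = 11.2; r = 15 − 11.2 = 3.8
x=3: ŷ = 3 + 4.1·3 = 15.3; r = 10.1 − 15.3 = -5.2
x=4: ŷ = 3 + 4.1·4 = 19.4; r = 22.6 − 19.4 = 3.2
x=5: ŷ = 3 + 4.1·5 = 23.5; r = 22.9 − 23.5 = -0.6
x=6: ŷ = 3 + 4.1·6 = 27.6; r = 30 − 27.6 = 2.4
x=7: ŷ = 3 + 4.1·7 = 31.7; r = 31.7 − 31.7 = 0
x=8: ŷ = 3 + 4.1·8 = 35.8; r = 34 − 35.8 = -1.8
SSE = 3.24 + 14.44 + 27.04 + 10.24 + 0.36 + 5.76 + 0 + 3.24 = 64.32
s = √(64.32/6) = √10.72 ≈ 3.2741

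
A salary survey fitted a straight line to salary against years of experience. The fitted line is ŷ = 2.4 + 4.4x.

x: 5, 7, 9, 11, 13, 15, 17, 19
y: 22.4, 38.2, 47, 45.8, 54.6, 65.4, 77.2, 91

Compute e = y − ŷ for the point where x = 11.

ŷ = 2.4 + 4.4·11 = 50.8
e = 45.8 − 50.8 = -5

e = -5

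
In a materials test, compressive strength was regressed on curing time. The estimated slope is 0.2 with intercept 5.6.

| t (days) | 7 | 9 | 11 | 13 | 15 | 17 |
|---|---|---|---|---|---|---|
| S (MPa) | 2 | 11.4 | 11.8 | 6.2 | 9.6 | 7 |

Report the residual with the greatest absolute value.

r = -5

t=7: Ŝ = 5.6 + 0.2·7 = 7; r = 2 − 7 = -5
t=9: Ŝ = 5.6 + 0.2·9 = 7.4; r = 11.4 − 7.4 = 4
t=11: Ŝ = 5.6 + 0.2·11 = 7.8; r = 11.8 − 7.8 = 4
t=13: Ŝ = 5.6 + 0.2·13 = 8.2; r = 6.2 − 8.2 = -2
t=15: Ŝ = 5.6 + 0.2·15 = 8.6; r = 9.6 − 8.6 = 1
t=17: Ŝ = 5.6 + 0.2·17 = 9; r = 7 − 9 = -2
Largest |r| is 5 at t = 7, residual -5.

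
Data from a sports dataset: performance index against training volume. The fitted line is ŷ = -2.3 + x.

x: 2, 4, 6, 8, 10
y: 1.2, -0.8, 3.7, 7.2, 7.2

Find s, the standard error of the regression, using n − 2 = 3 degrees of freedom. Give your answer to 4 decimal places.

s = 1.9149

x=2: ŷ = -2.3 + 2 = -0.3; e = 1.2 − (-0.3) = 1.5
x=4: ŷ = -2.3 + 4 = 1.7; e = -0.8 − 1.7 = -2.5
x=6: ŷ = -2.3 + 6 = 3.7; e = 3.7 − 3.7 = 0
x=8: ŷ = -2.3 + 8 = 5.7; e = 7.2 − 5.7 = 1.5
x=10: ŷ = -2.3 + 10 = 7.7; e = 7.2 − 7.7 = -0.5
SSE = 2.25 + 6.25 + 0 + 2.25 + 0.25 = 11
s = √(11/3) = √3.66667 ≈ 1.9149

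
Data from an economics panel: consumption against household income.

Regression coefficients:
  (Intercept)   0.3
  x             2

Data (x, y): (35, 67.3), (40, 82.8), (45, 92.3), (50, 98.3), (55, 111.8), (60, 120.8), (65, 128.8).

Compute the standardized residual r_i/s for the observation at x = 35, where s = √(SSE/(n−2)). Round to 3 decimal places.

x=35: ŷ = 0.3 + 2·35 = 70.3; r = 67.3 − 70.3 = -3
x=40: ŷ = 0.3 + 2·40 = 80.3; r = 82.8 − 80.3 = 2.5
x=45: ŷ = 0.3 + 2·45 = 90.3; r = 92.3 − 90.3 = 2
x=50: ŷ = 0.3 + 2·50 = 100.3; r = 98.3 − 100.3 = -2
x=55: ŷ = 0.3 + 2·55 = 110.3; r = 111.8 − 110.3 = 1.5
x=60: ŷ = 0.3 + 2·60 = 120.3; r = 120.8 − 120.3 = 0.5
x=65: ŷ = 0.3 + 2·65 = 130.3; r = 128.8 − 130.3 = -1.5
SSE = 9 + 6.25 + 4 + 4 + 2.25 + 0.25 + 2.25 = 28
s = √(28/5) = 2.36643
r/s = -3 / 2.36643 = -1.268

-1.268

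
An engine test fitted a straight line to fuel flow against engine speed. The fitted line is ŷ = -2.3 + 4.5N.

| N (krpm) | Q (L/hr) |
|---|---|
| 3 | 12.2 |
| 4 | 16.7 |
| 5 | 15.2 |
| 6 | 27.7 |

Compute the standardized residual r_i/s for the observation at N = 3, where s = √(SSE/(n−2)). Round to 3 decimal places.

N=3: ŷ = -2.3 + 4.5·3 = 11.2; r = 12.2 − 11.2 = 1
N=4: ŷ = -2.3 + 4.5·4 = 15.7; r = 16.7 − 15.7 = 1
N=5: ŷ = -2.3 + 4.5·5 = 20.2; r = 15.2 − 20.2 = -5
N=6: ŷ = -2.3 + 4.5·6 = 24.7; r = 27.7 − 24.7 = 3
SSE = 1 + 1 + 25 + 9 = 36
s = √(36/2) = 4.24264
r/s = 1 / 4.24264 = 0.236

0.236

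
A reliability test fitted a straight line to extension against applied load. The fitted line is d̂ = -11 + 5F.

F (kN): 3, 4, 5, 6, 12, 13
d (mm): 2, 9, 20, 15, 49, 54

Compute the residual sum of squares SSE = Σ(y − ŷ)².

F=3: d̂ = -11 + 5·3 = 4; r = 2 − 4 = -2
F=4: d̂ = -11 + 5·4 = 9; r = 9 − 9 = 0
F=5: d̂ = -11 + 5·5 = 14; r = 20 − 14 = 6
F=6: d̂ = -11 + 5·6 = 19; r = 15 − 19 = -4
F=12: d̂ = -11 + 5·12 = 49; r = 49 − 49 = 0
F=13: d̂ = -11 + 5·13 = 54; r = 54 − 54 = 0
SSE = 4 + 0 + 36 + 16 + 0 + 0 = 56

SSE = 56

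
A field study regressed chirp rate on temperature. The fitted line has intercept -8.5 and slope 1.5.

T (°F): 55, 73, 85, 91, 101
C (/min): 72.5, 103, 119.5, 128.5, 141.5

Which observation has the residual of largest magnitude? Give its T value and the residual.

T=55: ŷ = -8.5 + 1.5·55 = 74; r = 72.5 − 74 = -1.5
T=73: ŷ = -8.5 + 1.5·73 = 101; r = 103 − 101 = 2
T=85: ŷ = -8.5 + 1.5·85 = 119; r = 119.5 − 119 = 0.5
T=91: ŷ = -8.5 + 1.5·91 = 128; r = 128.5 − 128 = 0.5
T=101: ŷ = -8.5 + 1.5·101 = 143; r = 141.5 − 143 = -1.5
Largest |r| is 2 at T = 73, residual 2.

T = 73, r = 2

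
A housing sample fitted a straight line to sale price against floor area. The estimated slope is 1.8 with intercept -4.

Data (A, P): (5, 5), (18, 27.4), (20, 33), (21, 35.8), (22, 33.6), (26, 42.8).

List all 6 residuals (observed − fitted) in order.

A=5: P̂ = -4 + 1.8·5 = 5; e = 5 − 5 = 0
A=18: P̂ = -4 + 1.8·18 = 28.4; e = 27.4 − 28.4 = -1
A=20: P̂ = -4 + 1.8·20 = 32; e = 33 − 32 = 1
A=21: P̂ = -4 + 1.8·21 = 33.8; e = 35.8 − 33.8 = 2
A=22: P̂ = -4 + 1.8·22 = 35.6; e = 33.6 − 35.6 = -2
A=26: P̂ = -4 + 1.8·26 = 42.8; e = 42.8 − 42.8 = 0

0, -1, 1, 2, -2, 0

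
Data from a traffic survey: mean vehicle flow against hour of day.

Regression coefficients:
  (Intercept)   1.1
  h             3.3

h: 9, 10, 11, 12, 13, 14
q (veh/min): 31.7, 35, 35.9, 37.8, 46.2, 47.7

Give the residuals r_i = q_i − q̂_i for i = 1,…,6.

0.9, 0.9, -1.5, -2.9, 2.2, 0.4

h=9: q̂ = 1.1 + 3.3·9 = 30.8; r = 31.7 − 30.8 = 0.9
h=10: q̂ = 1.1 + 3.3·10 = 34.1; r = 35 − 34.1 = 0.9
h=11: q̂ = 1.1 + 3.3·11 = 37.4; r = 35.9 − 37.4 = -1.5
h=12: q̂ = 1.1 + 3.3·12 = 40.7; r = 37.8 − 40.7 = -2.9
h=13: q̂ = 1.1 + 3.3·13 = 44; r = 46.2 − 44 = 2.2
h=14: q̂ = 1.1 + 3.3·14 = 47.3; r = 47.7 − 47.3 = 0.4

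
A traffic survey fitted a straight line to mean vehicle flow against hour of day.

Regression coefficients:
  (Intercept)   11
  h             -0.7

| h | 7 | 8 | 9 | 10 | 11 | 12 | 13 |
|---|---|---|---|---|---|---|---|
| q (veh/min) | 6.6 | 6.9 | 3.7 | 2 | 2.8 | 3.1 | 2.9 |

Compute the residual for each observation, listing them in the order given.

h=7: ŷ = 11 − 0.7·7 = 6.1; e = 6.6 − 6.1 = 0.5
h=8: ŷ = 11 − 0.7·8 = 5.4; e = 6.9 − 5.4 = 1.5
h=9: ŷ = 11 − 0.7·9 = 4.7; e = 3.7 − 4.7 = -1
h=10: ŷ = 11 − 0.7·10 = 4; e = 2 − 4 = -2
h=11: ŷ = 11 − 0.7·11 = 3.3; e = 2.8 − 3.3 = -0.5
h=12: ŷ = 11 − 0.7·12 = 2.6; e = 3.1 − 2.6 = 0.5
h=13: ŷ = 11 − 0.7·13 = 1.9; e = 2.9 − 1.9 = 1

0.5, 1.5, -1, -2, -0.5, 0.5, 1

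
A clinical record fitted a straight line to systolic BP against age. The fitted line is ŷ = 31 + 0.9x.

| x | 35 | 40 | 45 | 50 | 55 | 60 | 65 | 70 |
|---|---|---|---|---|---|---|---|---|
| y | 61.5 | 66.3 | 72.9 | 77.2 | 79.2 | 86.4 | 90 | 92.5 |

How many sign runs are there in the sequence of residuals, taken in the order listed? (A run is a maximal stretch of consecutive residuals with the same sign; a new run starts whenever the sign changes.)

5 runs

x=35: ŷ = 31 + 0.9·35 = 62.5; e = 61.5 − 62.5 = -1
x=40: ŷ = 31 + 0.9·40 = 67; e = 66.3 − 67 = -0.7
x=45: ŷ = 31 + 0.9·45 = 71.5; e = 72.9 − 71.5 = 1.4
x=50: ŷ = 31 + 0.9·50 = 76; e = 77.2 − 76 = 1.2
x=55: ŷ = 31 + 0.9·55 = 80.5; e = 79.2 − 80.5 = -1.3
x=60: ŷ = 31 + 0.9·60 = 85; e = 86.4 − 85 = 1.4
x=65: ŷ = 31 + 0.9·65 = 89.5; e = 90 − 89.5 = 0.5
x=70: ŷ = 31 + 0.9·70 = 94; e = 92.5 − 94 = -1.5
Signs: − − + + − + + −
Runs: −×2, +×2, −×1, +×2, −×1 → 5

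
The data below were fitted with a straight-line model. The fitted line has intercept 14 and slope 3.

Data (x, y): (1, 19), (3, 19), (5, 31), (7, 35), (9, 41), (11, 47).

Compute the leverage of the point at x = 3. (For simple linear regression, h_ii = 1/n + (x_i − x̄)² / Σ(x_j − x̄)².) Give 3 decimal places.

x̄ = (1 + 3 + 5 + 7 + 9 + 11)/6 = 6
Σ(x − x̄)² = 25 + 9 + 1 + 1 + 9 + 25 = 70
h = 1/6 + (-3)²/70 = 0.166667 + 0.128571 = 0.295

h = 0.295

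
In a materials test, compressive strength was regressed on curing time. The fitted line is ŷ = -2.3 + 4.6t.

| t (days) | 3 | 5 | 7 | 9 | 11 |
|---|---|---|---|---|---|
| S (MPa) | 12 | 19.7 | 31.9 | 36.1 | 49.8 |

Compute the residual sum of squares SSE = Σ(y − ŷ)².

t=3: ŷ = -2.3 + 4.6·3 = 11.5; e = 12 − 11.5 = 0.5
t=5: ŷ = -2.3 + 4.6·5 = 20.7; e = 19.7 − 20.7 = -1
t=7: ŷ = -2.3 + 4.6·7 = 29.9; e = 31.9 − 29.9 = 2
t=9: ŷ = -2.3 + 4.6·9 = 39.1; e = 36.1 − 39.1 = -3
t=11: ŷ = -2.3 + 4.6·11 = 48.3; e = 49.8 − 48.3 = 1.5
SSE = 0.25 + 1 + 4 + 9 + 2.25 = 16.5

SSE = 16.5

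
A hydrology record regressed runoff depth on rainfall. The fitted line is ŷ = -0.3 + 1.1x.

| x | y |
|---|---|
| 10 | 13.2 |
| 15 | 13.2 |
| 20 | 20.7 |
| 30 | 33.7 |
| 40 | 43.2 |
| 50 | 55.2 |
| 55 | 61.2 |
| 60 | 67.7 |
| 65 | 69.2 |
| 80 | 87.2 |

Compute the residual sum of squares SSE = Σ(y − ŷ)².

x=10: ŷ = -0.3 + 1.1·10 = 10.7; r = 13.2 − 10.7 = 2.5
x=15: ŷ = -0.3 + 1.1·15 = 16.2; r = 13.2 − 16.2 = -3
x=20: ŷ = -0.3 + 1.1·20 = 21.7; r = 20.7 − 21.7 = -1
x=30: ŷ = -0.3 + 1.1·30 = 32.7; r = 33.7 − 32.7 = 1
x=40: ŷ = -0.3 + 1.1·40 = 43.7; r = 43.2 − 43.7 = -0.5
x=50: ŷ = -0.3 + 1.1·50 = 54.7; r = 55.2 − 54.7 = 0.5
x=55: ŷ = -0.3 + 1.1·55 = 60.2; r = 61.2 − 60.2 = 1
x=60: ŷ = -0.3 + 1.1·60 = 65.7; r = 67.7 − 65.7 = 2
x=65: ŷ = -0.3 + 1.1·65 = 71.2; r = 69.2 − 71.2 = -2
x=80: ŷ = -0.3 + 1.1·80 = 87.7; r = 87.2 − 87.7 = -0.5
SSE = 6.25 + 9 + 1 + 1 + 0.25 + 0.25 + 1 + 4 + 4 + 0.25 = 27

SSE = 27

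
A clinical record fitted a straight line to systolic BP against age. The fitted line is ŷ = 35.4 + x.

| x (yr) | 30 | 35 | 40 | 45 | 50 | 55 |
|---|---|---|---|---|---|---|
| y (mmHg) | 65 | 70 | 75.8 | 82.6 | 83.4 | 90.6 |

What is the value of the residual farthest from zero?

e = 2.2

x=30: ŷ = 35.4 + 30 = 65.4; e = 65 − 65.4 = -0.4
x=35: ŷ = 35.4 + 35 = 70.4; e = 70 − 70.4 = -0.4
x=40: ŷ = 35.4 + 40 = 75.4; e = 75.8 − 75.4 = 0.4
x=45: ŷ = 35.4 + 45 = 80.4; e = 82.6 − 80.4 = 2.2
x=50: ŷ = 35.4 + 50 = 85.4; e = 83.4 − 85.4 = -2
x=55: ŷ = 35.4 + 55 = 90.4; e = 90.6 − 90.4 = 0.2
Largest |e| is 2.2 at x = 45, residual 2.2.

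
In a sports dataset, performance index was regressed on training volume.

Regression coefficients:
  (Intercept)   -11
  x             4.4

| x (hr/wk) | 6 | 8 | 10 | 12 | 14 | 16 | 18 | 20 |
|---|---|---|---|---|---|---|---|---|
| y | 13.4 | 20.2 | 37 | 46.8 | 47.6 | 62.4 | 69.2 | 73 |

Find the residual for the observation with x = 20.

e = -4

ŷ = -11 + 4.4·20 = 77
e = 73 − 77 = -4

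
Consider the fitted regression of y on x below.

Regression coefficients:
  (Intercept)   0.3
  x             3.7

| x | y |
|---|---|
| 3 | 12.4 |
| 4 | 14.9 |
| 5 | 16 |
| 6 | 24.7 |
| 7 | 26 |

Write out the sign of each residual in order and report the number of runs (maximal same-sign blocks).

x=3: ŷ = 0.3 + 3.7·3 = 11.4; e = 12.4 − 11.4 = 1
x=4: ŷ = 0.3 + 3.7·4 = 15.1; e = 14.9 − 15.1 = -0.2
x=5: ŷ = 0.3 + 3.7·5 = 18.8; e = 16 − 18.8 = -2.8
x=6: ŷ = 0.3 + 3.7·6 = 22.5; e = 24.7 − 22.5 = 2.2
x=7: ŷ = 0.3 + 3.7·7 = 26.2; e = 26 − 26.2 = -0.2
Signs: + − − + −
Runs: +×1, −×2, +×1, −×1 → 4

4 runs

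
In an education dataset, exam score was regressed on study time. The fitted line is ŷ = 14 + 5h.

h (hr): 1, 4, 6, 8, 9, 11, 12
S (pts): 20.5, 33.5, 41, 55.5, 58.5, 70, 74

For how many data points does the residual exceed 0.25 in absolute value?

h=1: ŷ = 14 + 5·1 = 19; r = 20.5 − 19 = 1.5
h=4: ŷ = 14 + 5·4 = 34; r = 33.5 − 34 = -0.5
h=6: ŷ = 14 + 5·6 = 44; r = 41 − 44 = -3
h=8: ŷ = 14 + 5·8 = 54; r = 55.5 − 54 = 1.5
h=9: ŷ = 14 + 5·9 = 59; r = 58.5 − 59 = -0.5
h=11: ŷ = 14 + 5·11 = 69; r = 70 − 69 = 1
h=12: ŷ = 14 + 5·12 = 74; r = 74 − 74 = 0
|r| > 0.25: h=1 (|r|=1.5), h=4 (|r|=0.5), h=6 (|r|=3), h=8 (|r|=1.5), h=9 (|r|=0.5), h=11 (|r|=1) → 6

6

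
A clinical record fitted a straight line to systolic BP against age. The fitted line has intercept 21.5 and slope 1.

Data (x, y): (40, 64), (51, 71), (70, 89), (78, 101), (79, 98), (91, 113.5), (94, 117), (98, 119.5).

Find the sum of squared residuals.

x=40: ŷ = 21.5 + 40 = 61.5; r = 64 − 61.5 = 2.5
x=51: ŷ = 21.5 + 51 = 72.5; r = 71 − 72.5 = -1.5
x=70: ŷ = 21.5 + 70 = 91.5; r = 89 − 91.5 = -2.5
x=78: ŷ = 21.5 + 78 = 99.5; r = 101 − 99.5 = 1.5
x=79: ŷ = 21.5 + 79 = 100.5; r = 98 − 100.5 = -2.5
x=91: ŷ = 21.5 + 91 = 112.5; r = 113.5 − 112.5 = 1
x=94: ŷ = 21.5 + 94 = 115.5; r = 117 − 115.5 = 1.5
x=98: ŷ = 21.5 + 98 = 119.5; r = 119.5 − 119.5 = 0
SSE = 6.25 + 2.25 + 6.25 + 2.25 + 6.25 + 1 + 2.25 + 0 = 26.5

SSE = 26.5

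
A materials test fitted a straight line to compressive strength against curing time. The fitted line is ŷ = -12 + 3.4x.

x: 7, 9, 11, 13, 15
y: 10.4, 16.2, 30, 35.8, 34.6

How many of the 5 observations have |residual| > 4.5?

x=7: ŷ = -12 + 3.4·7 = 11.8; e = 10.4 − 11.8 = -1.4
x=9: ŷ = -12 + 3.4·9 = 18.6; e = 16.2 − 18.6 = -2.4
x=11: ŷ = -12 + 3.4·11 = 25.4; e = 30 − 25.4 = 4.6
x=13: ŷ = -12 + 3.4·13 = 32.2; e = 35.8 − 32.2 = 3.6
x=15: ŷ = -12 + 3.4·15 = 39; e = 34.6 − 39 = -4.4
|e| > 4.5: x=11 (|e|=4.6) → 1

1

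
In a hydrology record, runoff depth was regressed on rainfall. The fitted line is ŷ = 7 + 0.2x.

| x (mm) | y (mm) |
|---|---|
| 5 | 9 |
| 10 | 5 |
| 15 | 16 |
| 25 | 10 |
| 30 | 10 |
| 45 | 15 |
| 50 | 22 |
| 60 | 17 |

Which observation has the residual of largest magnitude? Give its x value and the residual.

x=5: ŷ = 7 + 0.2·5 = 8; e = 9 − 8 = 1
x=10: ŷ = 7 + 0.2·10 = 9; e = 5 − 9 = -4
x=15: ŷ = 7 + 0.2·15 = 10; e = 16 − 10 = 6
x=25: ŷ = 7 + 0.2·25 = 12; e = 10 − 12 = -2
x=30: ŷ = 7 + 0.2·30 = 13; e = 10 − 13 = -3
x=45: ŷ = 7 + 0.2·45 = 16; e = 15 − 16 = -1
x=50: ŷ = 7 + 0.2·50 = 17; e = 22 − 17 = 5
x=60: ŷ = 7 + 0.2·60 = 19; e = 17 − 19 = -2
Largest |e| is 6 at x = 15, residual 6.

x = 15, e = 6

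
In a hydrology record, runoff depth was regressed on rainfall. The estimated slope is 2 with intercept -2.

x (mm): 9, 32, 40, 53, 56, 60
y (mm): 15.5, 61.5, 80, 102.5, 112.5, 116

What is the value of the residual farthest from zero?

e = 2.5

x=9: ŷ = -2 + 2·9 = 16; e = 15.5 − 16 = -0.5
x=32: ŷ = -2 + 2·32 = 62; e = 61.5 − 62 = -0.5
x=40: ŷ = -2 + 2·40 = 78; e = 80 − 78 = 2
x=53: ŷ = -2 + 2·53 = 104; e = 102.5 − 104 = -1.5
x=56: ŷ = -2 + 2·56 = 110; e = 112.5 − 110 = 2.5
x=60: ŷ = -2 + 2·60 = 118; e = 116 − 118 = -2
Largest |e| is 2.5 at x = 56, residual 2.5.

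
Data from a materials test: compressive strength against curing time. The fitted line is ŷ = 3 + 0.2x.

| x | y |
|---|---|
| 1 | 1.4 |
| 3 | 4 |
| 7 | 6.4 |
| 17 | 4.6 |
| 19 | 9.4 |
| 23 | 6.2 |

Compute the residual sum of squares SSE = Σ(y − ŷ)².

SSE = 19.36

x=1: ŷ = 3 + 0.2·1 = 3.2; e = 1.4 − 3.2 = -1.8
x=3: ŷ = 3 + 0.2·3 = 3.6; e = 4 − 3.6 = 0.4
x=7: ŷ = 3 + 0.2·7 = 4.4; e = 6.4 − 4.4 = 2
x=17: ŷ = 3 + 0.2·17 = 6.4; e = 4.6 − 6.4 = -1.8
x=19: ŷ = 3 + 0.2·19 = 6.8; e = 9.4 − 6.8 = 2.6
x=23: ŷ = 3 + 0.2·23 = 7.6; e = 6.2 − 7.6 = -1.4
SSE = 3.24 + 0.16 + 4 + 3.24 + 6.76 + 1.96 = 19.36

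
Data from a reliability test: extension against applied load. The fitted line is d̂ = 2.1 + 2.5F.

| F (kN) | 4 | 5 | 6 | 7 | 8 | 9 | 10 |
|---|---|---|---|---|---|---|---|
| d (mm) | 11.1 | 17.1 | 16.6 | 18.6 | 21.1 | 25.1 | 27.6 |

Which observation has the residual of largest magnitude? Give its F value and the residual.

F=4: d̂ = 2.1 + 2.5·4 = 12.1; e = 11.1 − 12.1 = -1
F=5: d̂ = 2.1 + 2.5·5 = 14.6; e = 17.1 − 14.6 = 2.5
F=6: d̂ = 2.1 + 2.5·6 = 17.1; e = 16.6 − 17.1 = -0.5
F=7: d̂ = 2.1 + 2.5·7 = 19.6; e = 18.6 − 19.6 = -1
F=8: d̂ = 2.1 + 2.5·8 = 22.1; e = 21.1 − 22.1 = -1
F=9: d̂ = 2.1 + 2.5·9 = 24.6; e = 25.1 − 24.6 = 0.5
F=10: d̂ = 2.1 + 2.5·10 = 27.1; e = 27.6 − 27.1 = 0.5
Largest |e| is 2.5 at F = 5, residual 2.5.

F = 5, e = 2.5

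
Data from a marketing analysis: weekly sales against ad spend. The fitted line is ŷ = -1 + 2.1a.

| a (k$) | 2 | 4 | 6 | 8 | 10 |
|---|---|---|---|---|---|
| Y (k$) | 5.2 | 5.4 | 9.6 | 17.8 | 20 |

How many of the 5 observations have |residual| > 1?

a=2: ŷ = -1 + 2.1·2 = 3.2; e = 5.2 − 3.2 = 2
a=4: ŷ = -1 + 2.1·4 = 7.4; e = 5.4 − 7.4 = -2
a=6: ŷ = -1 + 2.1·6 = 11.6; e = 9.6 − 11.6 = -2
a=8: ŷ = -1 + 2.1·8 = 15.8; e = 17.8 − 15.8 = 2
a=10: ŷ = -1 + 2.1·10 = 20; e = 20 − 20 = 0
|e| > 1: a=2 (|e|=2), a=4 (|e|=2), a=6 (|e|=2), a=8 (|e|=2) → 4

4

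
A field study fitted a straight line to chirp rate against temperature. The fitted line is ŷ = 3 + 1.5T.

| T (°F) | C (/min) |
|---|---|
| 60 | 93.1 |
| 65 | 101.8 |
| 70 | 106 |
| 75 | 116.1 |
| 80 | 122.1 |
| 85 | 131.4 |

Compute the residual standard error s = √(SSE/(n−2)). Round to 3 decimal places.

s = 1.386

T=60: ŷ = 3 + 1.5·60 = 93; r = 93.1 − 93 = 0.1
T=65: ŷ = 3 + 1.5·65 = 100.5; r = 101.8 − 100.5 = 1.3
T=70: ŷ = 3 + 1.5·70 = 108; r = 106 − 108 = -2
T=75: ŷ = 3 + 1.5·75 = 115.5; r = 116.1 − 115.5 = 0.6
T=80: ŷ = 3 + 1.5·80 = 123; r = 122.1 − 123 = -0.9
T=85: ŷ = 3 + 1.5·85 = 130.5; r = 131.4 − 130.5 = 0.9
SSE = 0.01 + 1.69 + 4 + 0.36 + 0.81 + 0.81 = 7.68
s = √(7.68/4) = √1.92 ≈ 1.386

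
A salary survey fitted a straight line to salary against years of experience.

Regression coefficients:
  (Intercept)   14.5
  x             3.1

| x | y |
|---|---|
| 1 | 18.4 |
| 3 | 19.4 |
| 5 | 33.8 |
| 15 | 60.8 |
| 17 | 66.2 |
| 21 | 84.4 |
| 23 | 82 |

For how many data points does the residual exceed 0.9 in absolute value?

x=1: ŷ = 14.5 + 3.1·1 = 17.6; r = 18.4 − 17.6 = 0.8
x=3: ŷ = 14.5 + 3.1·3 = 23.8; r = 19.4 − 23.8 = -4.4
x=5: ŷ = 14.5 + 3.1·5 = 30; r = 33.8 − 30 = 3.8
x=15: ŷ = 14.5 + 3.1·15 = 61; r = 60.8 − 61 = -0.2
x=17: ŷ = 14.5 + 3.1·17 = 67.2; r = 66.2 − 67.2 = -1
x=21: ŷ = 14.5 + 3.1·21 = 79.6; r = 84.4 − 79.6 = 4.8
x=23: ŷ = 14.5 + 3.1·23 = 85.8; r = 82 − 85.8 = -3.8
|r| > 0.9: x=3 (|r|=4.4), x=5 (|r|=3.8), x=17 (|r|=1), x=21 (|r|=4.8), x=23 (|r|=3.8) → 5

5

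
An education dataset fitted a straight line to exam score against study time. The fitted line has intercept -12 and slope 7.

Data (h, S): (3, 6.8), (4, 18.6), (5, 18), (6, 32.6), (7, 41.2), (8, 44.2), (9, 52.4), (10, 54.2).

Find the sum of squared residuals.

SSE = 77.44

h=3: Ŝ = -12 + 7·3 = 9; e = 6.8 − 9 = -2.2
h=4: Ŝ = -12 + 7·4 = 16; e = 18.6 − 16 = 2.6
h=5: Ŝ = -12 + 7·5 = 23; e = 18 − 23 = -5
h=6: Ŝ = -12 + 7·6 = 30; e = 32.6 − 30 = 2.6
h=7: Ŝ = -12 + 7·7 = 37; e = 41.2 − 37 = 4.2
h=8: Ŝ = -12 + 7·8 = 44; e = 44.2 − 44 = 0.2
h=9: Ŝ = -12 + 7·9 = 51; e = 52.4 − 51 = 1.4
h=10: Ŝ = -12 + 7·10 = 58; e = 54.2 − 58 = -3.8
SSE = 4.84 + 6.76 + 25 + 6.76 + 17.64 + 0.04 + 1.96 + 14.44 = 77.44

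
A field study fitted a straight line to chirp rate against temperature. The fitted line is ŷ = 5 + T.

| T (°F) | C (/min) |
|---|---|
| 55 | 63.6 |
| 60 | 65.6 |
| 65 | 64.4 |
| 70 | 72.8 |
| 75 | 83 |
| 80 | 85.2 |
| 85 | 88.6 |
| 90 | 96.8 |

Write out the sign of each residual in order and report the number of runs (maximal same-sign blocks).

5 runs

T=55: ŷ = 5 + 55 = 60; r = 63.6 − 60 = 3.6
T=60: ŷ = 5 + 60 = 65; r = 65.6 − 65 = 0.6
T=65: ŷ = 5 + 65 = 70; r = 64.4 − 70 = -5.6
T=70: ŷ = 5 + 70 = 75; r = 72.8 − 75 = -2.2
T=75: ŷ = 5 + 75 = 80; r = 83 − 80 = 3
T=80: ŷ = 5 + 80 = 85; r = 85.2 − 85 = 0.2
T=85: ŷ = 5 + 85 = 90; r = 88.6 − 90 = -1.4
T=90: ŷ = 5 + 90 = 95; r = 96.8 − 95 = 1.8
Signs: + + − − + + − +
Runs: +×2, −×2, +×2, −×1, +×1 → 5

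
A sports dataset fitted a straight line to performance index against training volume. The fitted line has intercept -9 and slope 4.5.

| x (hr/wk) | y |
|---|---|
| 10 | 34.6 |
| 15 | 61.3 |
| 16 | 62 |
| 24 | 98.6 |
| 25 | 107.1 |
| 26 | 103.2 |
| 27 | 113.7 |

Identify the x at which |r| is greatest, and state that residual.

x=10: ŷ = -9 + 4.5·10 = 36; r = 34.6 − 36 = -1.4
x=15: ŷ = -9 + 4.5·15 = 58.5; r = 61.3 − 58.5 = 2.8
x=16: ŷ = -9 + 4.5·16 = 63; r = 62 − 63 = -1
x=24: ŷ = -9 + 4.5·24 = 99; r = 98.6 − 99 = -0.4
x=25: ŷ = -9 + 4.5·25 = 103.5; r = 107.1 − 103.5 = 3.6
x=26: ŷ = -9 + 4.5·26 = 108; r = 103.2 − 108 = -4.8
x=27: ŷ = -9 + 4.5·27 = 112.5; r = 113.7 − 112.5 = 1.2
Largest |r| is 4.8 at x = 26, residual -4.8.

x = 26, r = -4.8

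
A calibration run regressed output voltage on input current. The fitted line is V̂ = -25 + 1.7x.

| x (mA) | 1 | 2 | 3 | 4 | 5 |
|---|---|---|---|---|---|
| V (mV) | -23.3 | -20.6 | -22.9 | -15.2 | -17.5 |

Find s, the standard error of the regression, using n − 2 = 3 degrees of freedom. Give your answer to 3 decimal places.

x=1: V̂ = -25 + 1.7·1 = -23.3; r = -23.3 − (-23.3) = 0
x=2: V̂ = -25 + 1.7·2 = -21.6; r = -20.6 − (-21.6) = 1
x=3: V̂ = -25 + 1.7·3 = -19.9; r = -22.9 − (-19.9) = -3
x=4: V̂ = -25 + 1.7·4 = -18.2; r = -15.2 − (-18.2) = 3
x=5: V̂ = -25 + 1.7·5 = -16.5; r = -17.5 − (-16.5) = -1
SSE = 0 + 1 + 9 + 9 + 1 = 20
s = √(20/3) = √6.66667 ≈ 2.582

s = 2.582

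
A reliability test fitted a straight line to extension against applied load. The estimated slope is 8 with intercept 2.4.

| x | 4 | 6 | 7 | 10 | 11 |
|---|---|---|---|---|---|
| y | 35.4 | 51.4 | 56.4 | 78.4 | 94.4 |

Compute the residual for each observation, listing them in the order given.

1, 1, -2, -4, 4

x=4: ŷ = 2.4 + 8·4 = 34.4; e = 35.4 − 34.4 = 1
x=6: ŷ = 2.4 + 8·6 = 50.4; e = 51.4 − 50.4 = 1
x=7: ŷ = 2.4 + 8·7 = 58.4; e = 56.4 − 58.4 = -2
x=10: ŷ = 2.4 + 8·10 = 82.4; e = 78.4 − 82.4 = -4
x=11: ŷ = 2.4 + 8·11 = 90.4; e = 94.4 − 90.4 = 4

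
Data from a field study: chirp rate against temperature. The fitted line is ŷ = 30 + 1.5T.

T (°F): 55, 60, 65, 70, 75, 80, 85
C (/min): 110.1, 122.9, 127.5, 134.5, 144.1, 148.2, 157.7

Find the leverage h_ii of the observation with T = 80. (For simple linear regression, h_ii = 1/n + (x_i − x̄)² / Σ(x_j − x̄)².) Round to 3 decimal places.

T̄ = (55 + 60 + 65 + 70 + 75 + 80 + 85)/7 = 70
Σ(T − T̄)² = 225 + 100 + 25 + 0 + 25 + 100 + 225 = 700
h = 1/7 + (10)²/700 = 0.142857 + 0.142857 = 0.286

h = 0.286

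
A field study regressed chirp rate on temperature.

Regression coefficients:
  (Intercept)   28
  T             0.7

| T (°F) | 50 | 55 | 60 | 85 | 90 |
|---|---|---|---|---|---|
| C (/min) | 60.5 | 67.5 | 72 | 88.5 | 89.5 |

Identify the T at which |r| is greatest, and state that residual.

T = 50, r = -2.5

T=50: Ĉ = 28 + 0.7·50 = 63; r = 60.5 − 63 = -2.5
T=55: Ĉ = 28 + 0.7·55 = 66.5; r = 67.5 − 66.5 = 1
T=60: Ĉ = 28 + 0.7·60 = 70; r = 72 − 70 = 2
T=85: Ĉ = 28 + 0.7·85 = 87.5; r = 88.5 − 87.5 = 1
T=90: Ĉ = 28 + 0.7·90 = 91; r = 89.5 − 91 = -1.5
Largest |r| is 2.5 at T = 50, residual -2.5.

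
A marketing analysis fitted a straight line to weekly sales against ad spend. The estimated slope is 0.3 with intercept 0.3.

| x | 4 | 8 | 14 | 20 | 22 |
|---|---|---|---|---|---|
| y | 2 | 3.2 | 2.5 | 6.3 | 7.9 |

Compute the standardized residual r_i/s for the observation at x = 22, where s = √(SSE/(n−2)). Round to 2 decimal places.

0.74

x=4: ŷ = 0.3 + 0.3·4 = 1.5; r = 2 − 1.5 = 0.5
x=8: ŷ = 0.3 + 0.3·8 = 2.7; r = 3.2 − 2.7 = 0.5
x=14: ŷ = 0.3 + 0.3·14 = 4.5; r = 2.5 − 4.5 = -2
x=20: ŷ = 0.3 + 0.3·20 = 6.3; r = 6.3 − 6.3 = 0
x=22: ŷ = 0.3 + 0.3·22 = 6.9; r = 7.9 − 6.9 = 1
SSE = 0.25 + 0.25 + 4 + 0 + 1 = 5.5
s = √(5.5/3) = 1.35401
r/s = 1 / 1.35401 = 0.74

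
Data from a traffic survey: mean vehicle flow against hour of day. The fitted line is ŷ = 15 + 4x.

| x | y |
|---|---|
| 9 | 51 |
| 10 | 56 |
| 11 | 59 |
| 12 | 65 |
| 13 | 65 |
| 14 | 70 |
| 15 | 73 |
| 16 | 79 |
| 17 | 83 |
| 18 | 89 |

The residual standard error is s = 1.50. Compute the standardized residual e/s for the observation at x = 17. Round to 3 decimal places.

0.000

ŷ = 15 + 4·17 = 83
e = 83 − 83 = 0
e/s = 0 / 1.50 = 0.000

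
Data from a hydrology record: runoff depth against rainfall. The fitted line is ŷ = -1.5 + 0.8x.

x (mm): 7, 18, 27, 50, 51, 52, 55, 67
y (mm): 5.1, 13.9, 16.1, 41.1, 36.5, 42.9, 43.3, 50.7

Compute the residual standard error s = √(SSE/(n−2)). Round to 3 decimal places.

s = 2.678

x=7: ŷ = -1.5 + 0.8·7 = 4.1; e = 5.1 − 4.1 = 1
x=18: ŷ = -1.5 + 0.8·18 = 12.9; e = 13.9 − 12.9 = 1
x=27: ŷ = -1.5 + 0.8·27 = 20.1; e = 16.1 − 20.1 = -4
x=50: ŷ = -1.5 + 0.8·50 = 38.5; e = 41.1 − 38.5 = 2.6
x=51: ŷ = -1.5 + 0.8·51 = 39.3; e = 36.5 − 39.3 = -2.8
x=52: ŷ = -1.5 + 0.8·52 = 40.1; e = 42.9 − 40.1 = 2.8
x=55: ŷ = -1.5 + 0.8·55 = 42.5; e = 43.3 − 42.5 = 0.8
x=67: ŷ = -1.5 + 0.8·67 = 52.1; e = 50.7 − 52.1 = -1.4
SSE = 1 + 1 + 16 + 6.76 + 7.84 + 7.84 + 0.64 + 1.96 = 43.04
s = √(43.04/6) = √7.17333 ≈ 2.678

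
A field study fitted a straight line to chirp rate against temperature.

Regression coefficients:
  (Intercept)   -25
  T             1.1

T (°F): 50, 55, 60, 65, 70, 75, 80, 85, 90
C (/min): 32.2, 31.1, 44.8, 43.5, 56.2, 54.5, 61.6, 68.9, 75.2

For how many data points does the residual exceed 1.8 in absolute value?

T=50: Ĉ = -25 + 1.1·50 = 30; r = 32.2 − 30 = 2.2
T=55: Ĉ = -25 + 1.1·55 = 35.5; r = 31.1 − 35.5 = -4.4
T=60: Ĉ = -25 + 1.1·60 = 41; r = 44.8 − 41 = 3.8
T=65: Ĉ = -25 + 1.1·65 = 46.5; r = 43.5 − 46.5 = -3
T=70: Ĉ = -25 + 1.1·70 = 52; r = 56.2 − 52 = 4.2
T=75: Ĉ = -25 + 1.1·75 = 57.5; r = 54.5 − 57.5 = -3
T=80: Ĉ = -25 + 1.1·80 = 63; r = 61.6 − 63 = -1.4
T=85: Ĉ = -25 + 1.1·85 = 68.5; r = 68.9 − 68.5 = 0.4
T=90: Ĉ = -25 + 1.1·90 = 74; r = 75.2 − 74 = 1.2
|r| > 1.8: T=50 (|r|=2.2), T=55 (|r|=4.4), T=60 (|r|=3.8), T=65 (|r|=3), T=70 (|r|=4.2), T=75 (|r|=3) → 6

6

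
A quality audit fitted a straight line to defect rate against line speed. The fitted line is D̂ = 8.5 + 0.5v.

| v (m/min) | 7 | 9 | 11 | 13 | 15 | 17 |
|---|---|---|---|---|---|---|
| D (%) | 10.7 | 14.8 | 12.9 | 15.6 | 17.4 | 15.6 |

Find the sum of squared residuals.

SSE = 10.42

v=7: D̂ = 8.5 + 0.5·7 = 12; r = 10.7 − 12 = -1.3
v=9: D̂ = 8.5 + 0.5·9 = 13; r = 14.8 − 13 = 1.8
v=11: D̂ = 8.5 + 0.5·11 = 14; r = 12.9 − 14 = -1.1
v=13: D̂ = 8.5 + 0.5·13 = 15; r = 15.6 − 15 = 0.6
v=15: D̂ = 8.5 + 0.5·15 = 16; r = 17.4 − 16 = 1.4
v=17: D̂ = 8.5 + 0.5·17 = 17; r = 15.6 − 17 = -1.4
SSE = 1.69 + 3.24 + 1.21 + 0.36 + 1.96 + 1.96 = 10.42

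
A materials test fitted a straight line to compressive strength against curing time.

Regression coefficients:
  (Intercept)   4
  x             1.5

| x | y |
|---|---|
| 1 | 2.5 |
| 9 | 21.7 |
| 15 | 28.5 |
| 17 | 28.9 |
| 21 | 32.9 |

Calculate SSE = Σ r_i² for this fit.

x=1: ŷ = 4 + 1.5·1 = 5.5; r = 2.5 − 5.5 = -3
x=9: ŷ = 4 + 1.5·9 = 17.5; r = 21.7 − 17.5 = 4.2
x=15: ŷ = 4 + 1.5·15 = 26.5; r = 28.5 − 26.5 = 2
x=17: ŷ = 4 + 1.5·17 = 29.5; r = 28.9 − 29.5 = -0.6
x=21: ŷ = 4 + 1.5·21 = 35.5; r = 32.9 − 35.5 = -2.6
SSE = 9 + 17.64 + 4 + 0.36 + 6.76 = 37.76

SSE = 37.76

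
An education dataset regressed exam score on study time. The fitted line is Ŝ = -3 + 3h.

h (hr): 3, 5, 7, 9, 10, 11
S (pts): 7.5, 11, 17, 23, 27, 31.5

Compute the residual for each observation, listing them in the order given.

1.5, -1, -1, -1, 0, 1.5

h=3: Ŝ = -3 + 3·3 = 6; r = 7.5 − 6 = 1.5
h=5: Ŝ = -3 + 3·5 = 12; r = 11 − 12 = -1
h=7: Ŝ = -3 + 3·7 = 18; r = 17 − 18 = -1
h=9: Ŝ = -3 + 3·9 = 24; r = 23 − 24 = -1
h=10: Ŝ = -3 + 3·10 = 27; r = 27 − 27 = 0
h=11: Ŝ = -3 + 3·11 = 30; r = 31.5 − 30 = 1.5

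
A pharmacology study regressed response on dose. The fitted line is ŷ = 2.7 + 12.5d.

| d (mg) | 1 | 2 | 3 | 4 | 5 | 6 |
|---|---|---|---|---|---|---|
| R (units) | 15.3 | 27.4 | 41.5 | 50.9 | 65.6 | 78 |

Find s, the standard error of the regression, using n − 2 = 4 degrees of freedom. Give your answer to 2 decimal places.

d=1: ŷ = 2.7 + 12.5·1 = 15.2; e = 15.3 − 15.2 = 0.1
d=2: ŷ = 2.7 + 12.5·2 = 27.7; e = 27.4 − 27.7 = -0.3
d=3: ŷ = 2.7 + 12.5·3 = 40.2; e = 41.5 − 40.2 = 1.3
d=4: ŷ = 2.7 + 12.5·4 = 52.7; e = 50.9 − 52.7 = -1.8
d=5: ŷ = 2.7 + 12.5·5 = 65.2; e = 65.6 − 65.2 = 0.4
d=6: ŷ = 2.7 + 12.5·6 = 77.7; e = 78 − 77.7 = 0.3
SSE = 0.01 + 0.09 + 1.69 + 3.24 + 0.16 + 0.09 = 5.28
s = √(5.28/4) = √1.32 ≈ 1.15

s = 1.15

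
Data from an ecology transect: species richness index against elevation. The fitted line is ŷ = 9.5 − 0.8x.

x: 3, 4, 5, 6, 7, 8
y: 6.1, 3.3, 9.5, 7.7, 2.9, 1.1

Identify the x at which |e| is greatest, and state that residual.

x = 5, e = 4

x=3: ŷ = 9.5 − 0.8·3 = 7.1; e = 6.1 − 7.1 = -1
x=4: ŷ = 9.5 − 0.8·4 = 6.3; e = 3.3 − 6.3 = -3
x=5: ŷ = 9.5 − 0.8·5 = 5.5; e = 9.5 − 5.5 = 4
x=6: ŷ = 9.5 − 0.8·6 = 4.7; e = 7.7 − 4.7 = 3
x=7: ŷ = 9.5 − 0.8·7 = 3.9; e = 2.9 − 3.9 = -1
x=8: ŷ = 9.5 − 0.8·8 = 3.1; e = 1.1 − 3.1 = -2
Largest |e| is 4 at x = 5, residual 4.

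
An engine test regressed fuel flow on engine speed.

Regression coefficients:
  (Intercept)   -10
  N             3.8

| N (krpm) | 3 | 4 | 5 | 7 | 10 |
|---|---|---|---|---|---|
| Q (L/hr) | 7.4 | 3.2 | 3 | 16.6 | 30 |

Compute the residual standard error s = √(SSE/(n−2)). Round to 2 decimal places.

s = 5.16

N=3: ŷ = -10 + 3.8·3 = 1.4; e = 7.4 − 1.4 = 6
N=4: ŷ = -10 + 3.8·4 = 5.2; e = 3.2 − 5.2 = -2
N=5: ŷ = -10 + 3.8·5 = 9; e = 3 − 9 = -6
N=7: ŷ = -10 + 3.8·7 = 16.6; e = 16.6 − 16.6 = 0
N=10: ŷ = -10 + 3.8·10 = 28; e = 30 − 28 = 2
SSE = 36 + 4 + 36 + 0 + 4 = 80
s = √(80/3) = √26.6667 ≈ 5.16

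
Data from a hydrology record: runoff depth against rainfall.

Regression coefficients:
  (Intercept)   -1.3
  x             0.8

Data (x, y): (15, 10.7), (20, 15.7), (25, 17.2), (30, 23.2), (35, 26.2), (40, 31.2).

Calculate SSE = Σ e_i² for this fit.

SSE = 4

x=15: ŷ = -1.3 + 0.8·15 = 10.7; e = 10.7 − 10.7 = 0
x=20: ŷ = -1.3 + 0.8·20 = 14.7; e = 15.7 − 14.7 = 1
x=25: ŷ = -1.3 + 0.8·25 = 18.7; e = 17.2 − 18.7 = -1.5
x=30: ŷ = -1.3 + 0.8·30 = 22.7; e = 23.2 − 22.7 = 0.5
x=35: ŷ = -1.3 + 0.8·35 = 26.7; e = 26.2 − 26.7 = -0.5
x=40: ŷ = -1.3 + 0.8·40 = 30.7; e = 31.2 − 30.7 = 0.5
SSE = 0 + 1 + 2.25 + 0.25 + 0.25 + 0.25 = 4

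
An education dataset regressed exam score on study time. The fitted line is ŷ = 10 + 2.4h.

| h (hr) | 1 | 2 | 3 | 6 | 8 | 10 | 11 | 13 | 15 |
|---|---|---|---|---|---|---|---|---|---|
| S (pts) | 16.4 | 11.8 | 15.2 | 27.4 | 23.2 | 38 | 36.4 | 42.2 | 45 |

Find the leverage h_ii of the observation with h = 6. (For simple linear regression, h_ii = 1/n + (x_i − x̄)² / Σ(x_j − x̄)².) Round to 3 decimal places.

h̄ = (1 + 2 + 3 + 6 + 8 + 10 + 11 + 13 + 15)/9 = 7.66667
Σ(h − h̄)² = 44.4444 + 32.1111 + 21.7778 + 2.77778 + 0.111111 + 5.44444 + 11.1111 + 28.4444 + 53.7778 = 200
h = 1/9 + (-1.66667)²/200 = 0.111111 + 0.0138889 = 0.125

h = 0.125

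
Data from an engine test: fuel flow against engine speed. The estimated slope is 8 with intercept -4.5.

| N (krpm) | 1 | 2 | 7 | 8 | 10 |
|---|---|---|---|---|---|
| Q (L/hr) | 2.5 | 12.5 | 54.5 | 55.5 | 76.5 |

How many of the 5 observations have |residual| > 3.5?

N=1: Q̂ = -4.5 + 8·1 = 3.5; r = 2.5 − 3.5 = -1
N=2: Q̂ = -4.5 + 8·2 = 11.5; r = 12.5 − 11.5 = 1
N=7: Q̂ = -4.5 + 8·7 = 51.5; r = 54.5 − 51.5 = 3
N=8: Q̂ = -4.5 + 8·8 = 59.5; r = 55.5 − 59.5 = -4
N=10: Q̂ = -4.5 + 8·10 = 75.5; r = 76.5 − 75.5 = 1
|r| > 3.5: N=8 (|r|=4) → 1

1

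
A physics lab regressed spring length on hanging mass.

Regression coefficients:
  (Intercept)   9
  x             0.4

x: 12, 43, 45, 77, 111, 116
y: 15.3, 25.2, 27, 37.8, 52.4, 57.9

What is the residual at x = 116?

r = 2.5

ŷ = 9 + 0.4·116 = 55.4
r = 57.9 − 55.4 = 2.5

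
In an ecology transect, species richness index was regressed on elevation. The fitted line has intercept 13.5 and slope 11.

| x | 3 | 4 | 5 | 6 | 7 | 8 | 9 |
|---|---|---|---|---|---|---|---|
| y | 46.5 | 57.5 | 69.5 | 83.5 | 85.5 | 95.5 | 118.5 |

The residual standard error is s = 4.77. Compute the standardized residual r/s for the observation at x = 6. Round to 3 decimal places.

0.839

ŷ = 13.5 + 11·6 = 79.5
r = 83.5 − 79.5 = 4
r/s = 4 / 4.77 = 0.839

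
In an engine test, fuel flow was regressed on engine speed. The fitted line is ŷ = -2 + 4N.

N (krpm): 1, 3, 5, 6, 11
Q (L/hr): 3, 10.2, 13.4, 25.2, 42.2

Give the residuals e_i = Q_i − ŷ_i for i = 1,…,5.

1, 0.2, -4.6, 3.2, 0.2

N=1: ŷ = -2 + 4·1 = 2; e = 3 − 2 = 1
N=3: ŷ = -2 + 4·3 = 10; e = 10.2 − 10 = 0.2
N=5: ŷ = -2 + 4·5 = 18; e = 13.4 − 18 = -4.6
N=6: ŷ = -2 + 4·6 = 22; e = 25.2 − 22 = 3.2
N=11: ŷ = -2 + 4·11 = 42; e = 42.2 − 42 = 0.2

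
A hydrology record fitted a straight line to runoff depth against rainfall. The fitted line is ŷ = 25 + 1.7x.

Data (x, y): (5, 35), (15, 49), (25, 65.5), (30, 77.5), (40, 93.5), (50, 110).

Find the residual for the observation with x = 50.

ŷ = 25 + 1.7·50 = 110
r = 110 − 110 = 0

r = 0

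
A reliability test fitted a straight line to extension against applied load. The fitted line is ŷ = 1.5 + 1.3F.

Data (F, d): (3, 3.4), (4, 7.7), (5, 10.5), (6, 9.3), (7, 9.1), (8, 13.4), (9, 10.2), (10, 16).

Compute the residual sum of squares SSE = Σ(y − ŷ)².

F=3: ŷ = 1.5 + 1.3·3 = 5.4; e = 3.4 − 5.4 = -2
F=4: ŷ = 1.5 + 1.3·4 = 6.7; e = 7.7 − 6.7 = 1
F=5: ŷ = 1.5 + 1.3·5 = 8; e = 10.5 − 8 = 2.5
F=6: ŷ = 1.5 + 1.3·6 = 9.3; e = 9.3 − 9.3 = 0
F=7: ŷ = 1.5 + 1.3·7 = 10.6; e = 9.1 − 10.6 = -1.5
F=8: ŷ = 1.5 + 1.3·8 = 11.9; e = 13.4 − 11.9 = 1.5
F=9: ŷ = 1.5 + 1.3·9 = 13.2; e = 10.2 − 13.2 = -3
F=10: ŷ = 1.5 + 1.3·10 = 14.5; e = 16 − 14.5 = 1.5
SSE = 4 + 1 + 6.25 + 0 + 2.25 + 2.25 + 9 + 2.25 = 27

SSE = 27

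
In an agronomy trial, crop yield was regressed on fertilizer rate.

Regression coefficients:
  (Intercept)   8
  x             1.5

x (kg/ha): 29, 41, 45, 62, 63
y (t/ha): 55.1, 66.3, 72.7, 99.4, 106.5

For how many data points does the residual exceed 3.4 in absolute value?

2

x=29: ŷ = 8 + 1.5·29 = 51.5; r = 55.1 − 51.5 = 3.6
x=41: ŷ = 8 + 1.5·41 = 69.5; r = 66.3 − 69.5 = -3.2
x=45: ŷ = 8 + 1.5·45 = 75.5; r = 72.7 − 75.5 = -2.8
x=62: ŷ = 8 + 1.5·62 = 101; r = 99.4 − 101 = -1.6
x=63: ŷ = 8 + 1.5·63 = 102.5; r = 106.5 − 102.5 = 4
|r| > 3.4: x=29 (|r|=3.6), x=63 (|r|=4) → 2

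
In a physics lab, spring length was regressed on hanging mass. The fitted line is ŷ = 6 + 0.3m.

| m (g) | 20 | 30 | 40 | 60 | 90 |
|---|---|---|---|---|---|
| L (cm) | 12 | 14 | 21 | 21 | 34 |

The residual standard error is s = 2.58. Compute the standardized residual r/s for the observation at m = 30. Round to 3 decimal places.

-0.388

ŷ = 6 + 0.3·30 = 15
r = 14 − 15 = -1
r/s = -1 / 2.58 = -0.388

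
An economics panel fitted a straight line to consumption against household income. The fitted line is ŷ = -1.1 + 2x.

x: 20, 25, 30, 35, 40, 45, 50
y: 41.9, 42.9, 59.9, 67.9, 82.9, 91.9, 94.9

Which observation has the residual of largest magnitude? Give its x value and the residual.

x = 25, r = -6

x=20: ŷ = -1.1 + 2·20 = 38.9; r = 41.9 − 38.9 = 3
x=25: ŷ = -1.1 + 2·25 = 48.9; r = 42.9 − 48.9 = -6
x=30: ŷ = -1.1 + 2·30 = 58.9; r = 59.9 − 58.9 = 1
x=35: ŷ = -1.1 + 2·35 = 68.9; r = 67.9 − 68.9 = -1
x=40: ŷ = -1.1 + 2·40 = 78.9; r = 82.9 − 78.9 = 4
x=45: ŷ = -1.1 + 2·45 = 88.9; r = 91.9 − 88.9 = 3
x=50: ŷ = -1.1 + 2·50 = 98.9; r = 94.9 − 98.9 = -4
Largest |r| is 6 at x = 25, residual -6.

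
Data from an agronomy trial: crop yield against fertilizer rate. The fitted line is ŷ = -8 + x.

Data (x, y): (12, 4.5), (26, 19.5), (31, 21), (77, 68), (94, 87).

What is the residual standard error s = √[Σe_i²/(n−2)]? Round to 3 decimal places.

x=12: ŷ = -8 + 12 = 4; e = 4.5 − 4 = 0.5
x=26: ŷ = -8 + 26 = 18; e = 19.5 − 18 = 1.5
x=31: ŷ = -8 + 31 = 23; e = 21 − 23 = -2
x=77: ŷ = -8 + 77 = 69; e = 68 − 69 = -1
x=94: ŷ = -8 + 94 = 86; e = 87 − 86 = 1
SSE = 0.25 + 2.25 + 4 + 1 + 1 = 8.5
s = √(8.5/3) = √2.83333 ≈ 1.683

s = 1.683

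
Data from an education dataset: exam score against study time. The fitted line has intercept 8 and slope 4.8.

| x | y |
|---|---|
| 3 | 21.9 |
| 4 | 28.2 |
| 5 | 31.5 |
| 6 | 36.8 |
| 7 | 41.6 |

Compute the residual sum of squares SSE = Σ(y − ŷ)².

SSE = 1.5

x=3: ŷ = 8 + 4.8·3 = 22.4; r = 21.9 − 22.4 = -0.5
x=4: ŷ = 8 + 4.8·4 = 27.2; r = 28.2 − 27.2 = 1
x=5: ŷ = 8 + 4.8·5 = 32; r = 31.5 − 32 = -0.5
x=6: ŷ = 8 + 4.8·6 = 36.8; r = 36.8 − 36.8 = 0
x=7: ŷ = 8 + 4.8·7 = 41.6; r = 41.6 − 41.6 = 0
SSE = 0.25 + 1 + 0.25 + 0 + 0 = 1.5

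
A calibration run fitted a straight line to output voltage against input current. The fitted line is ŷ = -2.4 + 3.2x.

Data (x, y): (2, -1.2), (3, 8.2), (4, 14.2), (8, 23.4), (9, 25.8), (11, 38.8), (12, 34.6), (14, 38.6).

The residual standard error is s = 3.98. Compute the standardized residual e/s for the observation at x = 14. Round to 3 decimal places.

ŷ = -2.4 + 3.2·14 = 42.4
e = 38.6 − 42.4 = -3.8
e/s = -3.8 / 3.98 = -0.955

-0.955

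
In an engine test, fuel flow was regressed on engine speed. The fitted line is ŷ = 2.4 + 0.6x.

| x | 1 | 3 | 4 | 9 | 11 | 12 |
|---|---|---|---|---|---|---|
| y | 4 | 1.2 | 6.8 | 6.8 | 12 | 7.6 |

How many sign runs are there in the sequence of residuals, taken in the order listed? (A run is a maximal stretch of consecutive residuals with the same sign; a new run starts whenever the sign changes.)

6 runs

x=1: ŷ = 2.4 + 0.6·1 = 3; r = 4 − 3 = 1
x=3: ŷ = 2.4 + 0.6·3 = 4.2; r = 1.2 − 4.2 = -3
x=4: ŷ = 2.4 + 0.6·4 = 4.8; r = 6.8 − 4.8 = 2
x=9: ŷ = 2.4 + 0.6·9 = 7.8; r = 6.8 − 7.8 = -1
x=11: ŷ = 2.4 + 0.6·11 = 9; r = 12 − 9 = 3
x=12: ŷ = 2.4 + 0.6·12 = 9.6; r = 7.6 − 9.6 = -2
Signs: + − + − + −
Runs: +×1, −×1, +×1, −×1, +×1, −×1 → 6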